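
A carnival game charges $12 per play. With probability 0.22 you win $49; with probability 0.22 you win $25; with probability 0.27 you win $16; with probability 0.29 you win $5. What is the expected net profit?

E[payout] = 49·0.22 + 25·0.22 + 16·0.27 + 5·0.29
 = 10.78 + 5.5 + 4.32 + 1.45
 = 22.05
Net = 22.05 - 12 = 10.05

10.05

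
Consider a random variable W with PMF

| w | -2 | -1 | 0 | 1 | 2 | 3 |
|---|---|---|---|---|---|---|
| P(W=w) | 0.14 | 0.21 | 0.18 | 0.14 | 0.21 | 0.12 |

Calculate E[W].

0.43

E[W] = Σ w·P(W=w)
 = (-2)·0.14 + (-1)·0.21 + 0·0.18 + 1·0.14 + 2·0.21 + 3·0.12
 = (-0.28) + (-0.21) + 0 + 0.14 + 0.42 + 0.36
 = 0.43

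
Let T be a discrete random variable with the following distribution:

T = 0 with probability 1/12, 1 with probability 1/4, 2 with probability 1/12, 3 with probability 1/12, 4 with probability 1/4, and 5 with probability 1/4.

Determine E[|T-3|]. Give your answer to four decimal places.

1.5833

E[|T-3|] = Σ |t-3|·P(T=t)
 = 3·1/12 + 2·1/4 + 1·1/12 + 0·1/12 + 1·1/4 + 2·1/4
 = 1/4 + 1/2 + 1/12 + 0 + 1/4 + 1/2
 = 19/12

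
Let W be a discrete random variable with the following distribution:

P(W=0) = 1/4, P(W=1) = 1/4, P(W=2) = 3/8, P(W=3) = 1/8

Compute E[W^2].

E[W^2] = Σ w^2·P(W=w)
 = 0·1/4 + 1·1/4 + 4·3/8 + 9·1/8
 = 0 + 1/4 + 3/2 + 9/8
 = 23/8

2.875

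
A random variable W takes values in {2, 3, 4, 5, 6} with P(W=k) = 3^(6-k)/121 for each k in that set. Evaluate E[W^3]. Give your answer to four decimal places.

E[W^3] = Σ w^3·P(W=w)
 = 8·81/121 + 27·27/121 + 64·9/121 + 125·3/121 + 216·1/121
 = 648/121 + 729/121 + 576/121 + 375/121 + 216/121
 = 2544/121

21.0248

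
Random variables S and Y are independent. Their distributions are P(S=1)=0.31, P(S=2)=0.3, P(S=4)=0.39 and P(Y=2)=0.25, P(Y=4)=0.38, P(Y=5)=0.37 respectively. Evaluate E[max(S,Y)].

E[max(S,Y)] = Σ_s Σ_y max(s,y) · P(S=s)P(Y=y)
 = 2·0.0775 + 4·0.1178 + 5·0.1147 + 2·0.075 + 4·0.114 + 5·0.111 + 4·0.0975 + 4·0.1482 + 5·0.1443
 = 0.155 + 0.4712 + 0.5735 + 0.15 + 0.456 + 0.555 + 0.39 + 0.5928 + 0.7215
 = 4.065

4.065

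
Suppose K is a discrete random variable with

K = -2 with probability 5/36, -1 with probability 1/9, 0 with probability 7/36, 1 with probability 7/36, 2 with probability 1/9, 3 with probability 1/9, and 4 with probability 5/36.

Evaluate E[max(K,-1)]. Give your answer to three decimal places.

1.056

E[max(K,-1)] = Σ max(k,-1)·P(K=k)
 = (-1)·5/36 + (-1)·1/9 + 0·7/36 + 1·7/36 + 2·1/9 + 3·1/9 + 4·5/36
 = (-5/36) + (-1/9) + 0 + 7/36 + 2/9 + 1/3 + 5/9
 = 19/18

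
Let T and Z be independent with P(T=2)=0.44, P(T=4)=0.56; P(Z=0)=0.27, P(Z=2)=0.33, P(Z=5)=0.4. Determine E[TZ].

E[TZ] = Σ_t Σ_z tz · P(T=t)P(Z=z)
 = 0·0.1188 + 4·0.1452 + 10·0.176 + 0·0.1512 + 8·0.1848 + 20·0.224
 = 0 + 0.5808 + 1.76 + 0 + 1.4784 + 4.48
 = 8.2992

8.2992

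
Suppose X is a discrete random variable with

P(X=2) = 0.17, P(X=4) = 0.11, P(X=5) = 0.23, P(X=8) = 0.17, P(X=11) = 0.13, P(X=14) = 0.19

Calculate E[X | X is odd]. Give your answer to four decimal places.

P(X is odd) = 0.23 + 0.13 = 0.36.
E[X | X is odd] = [5·0.23 + 11·0.13] / 0.36
 = 2.58 / 0.36
 = 43/6

7.1667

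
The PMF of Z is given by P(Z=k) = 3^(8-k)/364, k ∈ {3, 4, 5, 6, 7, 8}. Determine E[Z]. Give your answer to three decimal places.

E[Z] = Σ z·P(Z=z)
 = 3·243/364 + 4·81/364 + 5·27/364 + 6·9/364 + 7·3/364 + 8·1/364
 = 729/364 + 81/91 + 135/364 + 27/182 + 3/52 + 2/91
 = 1271/364

3.492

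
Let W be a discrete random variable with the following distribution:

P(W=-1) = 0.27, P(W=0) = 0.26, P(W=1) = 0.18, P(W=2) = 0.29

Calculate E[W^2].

E[W^2] = Σ w^2·P(W=w)
 = 1·0.27 + 0·0.26 + 1·0.18 + 4·0.29
 = 0.27 + 0 + 0.18 + 1.16
 = 1.61

1.61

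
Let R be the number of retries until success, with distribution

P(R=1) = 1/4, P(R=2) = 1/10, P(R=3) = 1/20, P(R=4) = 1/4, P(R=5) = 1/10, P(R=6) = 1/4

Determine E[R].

3.6

E[R] = Σ r·P(R=r)
 = 1·1/4 + 2·1/10 + 3·1/20 + 4·1/4 + 5·1/10 + 6·1/4
 = 1/4 + 1/5 + 3/20 + 1 + 1/2 + 3/2
 = 18/5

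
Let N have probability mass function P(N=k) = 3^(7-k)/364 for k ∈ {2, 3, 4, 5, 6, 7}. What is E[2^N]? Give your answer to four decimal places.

7.3077

E[2^N] = Σ 2^n·P(N=n)
 = 4·243/364 + 8·81/364 + 16·27/364 + 32·9/364 + 64·3/364 + 128·1/364
 = 243/91 + 162/91 + 108/91 + 72/91 + 48/91 + 32/91
 = 95/13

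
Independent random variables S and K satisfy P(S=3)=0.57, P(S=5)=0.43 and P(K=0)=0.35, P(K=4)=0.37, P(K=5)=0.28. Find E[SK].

E[SK] = Σ_s Σ_k sk · P(S=s)P(K=k)
 = 0·0.1995 + 12·0.2109 + 15·0.1596 + 0·0.1505 + 20·0.1591 + 25·0.1204
 = 0 + 2.5308 + 2.394 + 0 + 3.182 + 3.01
 = 11.1168

11.1168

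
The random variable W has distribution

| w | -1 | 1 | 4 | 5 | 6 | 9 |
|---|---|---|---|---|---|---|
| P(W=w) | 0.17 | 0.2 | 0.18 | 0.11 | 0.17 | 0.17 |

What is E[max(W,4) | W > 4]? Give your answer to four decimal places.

P(W > 4) = 0.11 + 0.17 + 0.17 = 0.45.
E[max(W,4) | W > 4] = [5·0.11 + 6·0.17 + 9·0.17] / 0.45
 = 3.1 / 0.45
 = 62/9

6.8889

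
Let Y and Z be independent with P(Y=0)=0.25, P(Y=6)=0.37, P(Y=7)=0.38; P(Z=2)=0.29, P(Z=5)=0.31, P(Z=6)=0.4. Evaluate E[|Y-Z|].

2.615

E[|Y-Z|] = Σ_y Σ_z |y-z| · P(Y=y)P(Z=z)
 = 2·0.0725 + 5·0.0775 + 6·0.1 + 4·0.1073 + 1·0.1147 + 0·0.148 + 5·0.1102 + 2·0.1178 + 1·0.152
 = 0.145 + 0.3875 + 0.6 + 0.4292 + 0.1147 + 0 + 0.551 + 0.2356 + 0.152
 = 2.615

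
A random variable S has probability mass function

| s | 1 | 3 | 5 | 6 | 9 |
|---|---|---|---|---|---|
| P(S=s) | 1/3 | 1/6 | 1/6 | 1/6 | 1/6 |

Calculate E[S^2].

E[S^2] = Σ s^2·P(S=s)
 = 1·1/3 + 9·1/6 + 25·1/6 + 36·1/6 + 81·1/6
 = 1/3 + 3/2 + 25/6 + 6 + 27/2
 = 51/2

25.5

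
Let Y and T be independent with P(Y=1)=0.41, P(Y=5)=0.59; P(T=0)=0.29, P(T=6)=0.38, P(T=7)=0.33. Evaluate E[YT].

E[YT] = Σ_y Σ_t yt · P(Y=y)P(T=t)
 = 0·0.1189 + 6·0.1558 + 7·0.1353 + 0·0.1711 + 30·0.2242 + 35·0.1947
 = 0 + 0.9348 + 0.9471 + 0 + 6.726 + 6.8145
 = 15.4224

15.4224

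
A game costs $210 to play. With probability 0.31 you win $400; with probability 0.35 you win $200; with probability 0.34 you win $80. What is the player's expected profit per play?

E[payout] = 400·0.31 + 200·0.35 + 80·0.34
 = 124 + 70 + 27.2
 = 221.2
Net = 221.2 - 210 = 11.2

11.2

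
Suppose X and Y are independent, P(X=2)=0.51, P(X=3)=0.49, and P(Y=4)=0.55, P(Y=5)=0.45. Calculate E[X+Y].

6.94

E[X+Y] = Σ_x Σ_y (x+y) · P(X=x)P(Y=y)
 = 6·0.2805 + 7·0.2295 + 7·0.2695 + 8·0.2205
 = 1.683 + 1.6065 + 1.8865 + 1.764
 = 6.94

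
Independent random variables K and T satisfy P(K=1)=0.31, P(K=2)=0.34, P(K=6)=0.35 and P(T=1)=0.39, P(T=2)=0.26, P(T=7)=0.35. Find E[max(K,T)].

E[max(K,T)] = Σ_k Σ_t max(k,t) · P(K=k)P(T=t)
 = 1·0.1209 + 2·0.0806 + 7·0.1085 + 2·0.1326 + 2·0.0884 + 7·0.119 + 6·0.1365 + 6·0.091 + 7·0.1225
 = 0.1209 + 0.1612 + 0.7595 + 0.2652 + 0.1768 + 0.833 + 0.819 + 0.546 + 0.8575
 = 4.5391

4.5391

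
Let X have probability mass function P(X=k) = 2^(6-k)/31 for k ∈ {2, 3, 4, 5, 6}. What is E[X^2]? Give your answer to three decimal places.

9.226

E[X^2] = Σ x^2·P(X=x)
 = 4·16/31 + 9·8/31 + 16·4/31 + 25·2/31 + 36·1/31
 = 64/31 + 72/31 + 64/31 + 50/31 + 36/31
 = 286/31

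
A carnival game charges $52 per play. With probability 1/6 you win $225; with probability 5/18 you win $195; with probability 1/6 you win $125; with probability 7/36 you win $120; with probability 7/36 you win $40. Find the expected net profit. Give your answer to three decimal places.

E[payout] = 225·1/6 + 195·5/18 + 125·1/6 + 120·7/36 + 40·7/36
 = 75/2 + 325/6 + 125/6 + 70/3 + 70/9
 = 2585/18
Net = 2585/18 - 52 = 1649/18

91.611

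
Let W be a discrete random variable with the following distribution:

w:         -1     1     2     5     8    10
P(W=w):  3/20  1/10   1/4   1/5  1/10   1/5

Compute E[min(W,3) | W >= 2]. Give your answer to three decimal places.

2.667

P(W >= 2) = 1/4 + 1/5 + 1/10 + 1/5 = 3/4.
E[min(W,3) | W >= 2] = [2·1/4 + 3·1/5 + 3·1/10 + 3·1/5] / (3/4)
 = 2 / (3/4)
 = 8/3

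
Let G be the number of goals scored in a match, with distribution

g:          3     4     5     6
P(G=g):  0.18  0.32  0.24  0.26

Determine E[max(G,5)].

E[max(G,5)] = Σ max(g,5)·P(G=g)
 = 5·0.18 + 5·0.32 + 5·0.24 + 6·0.26
 = 0.9 + 1.6 + 1.2 + 1.56
 = 5.26

5.26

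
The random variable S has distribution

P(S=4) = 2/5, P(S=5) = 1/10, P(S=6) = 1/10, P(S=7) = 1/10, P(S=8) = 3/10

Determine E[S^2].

36.6

E[S^2] = Σ s^2·P(S=s)
 = 16·2/5 + 25·1/10 + 36·1/10 + 49·1/10 + 64·3/10
 = 32/5 + 5/2 + 18/5 + 49/10 + 96/5
 = 183/5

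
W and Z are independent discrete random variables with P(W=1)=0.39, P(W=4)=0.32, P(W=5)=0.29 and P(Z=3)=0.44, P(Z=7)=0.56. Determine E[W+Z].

8.36

E[W+Z] = Σ_w Σ_z (w+z) · P(W=w)P(Z=z)
 = 4·0.1716 + 8·0.2184 + 7·0.1408 + 11·0.1792 + 8·0.1276 + 12·0.1624
 = 0.6864 + 1.7472 + 0.9856 + 1.9712 + 1.0208 + 1.9488
 = 8.36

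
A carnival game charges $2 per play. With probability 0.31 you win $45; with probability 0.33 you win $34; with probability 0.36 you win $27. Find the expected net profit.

32.89

E[payout] = 45·0.31 + 34·0.33 + 27·0.36
 = 13.95 + 11.22 + 9.72
 = 34.89
Net = 34.89 - 2 = 32.89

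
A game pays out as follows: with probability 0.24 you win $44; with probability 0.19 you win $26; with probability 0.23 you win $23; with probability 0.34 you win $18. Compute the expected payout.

E[payout] = 44·0.24 + 26·0.19 + 23·0.23 + 18·0.34
 = 10.56 + 4.94 + 5.29 + 6.12
 = 26.91

26.91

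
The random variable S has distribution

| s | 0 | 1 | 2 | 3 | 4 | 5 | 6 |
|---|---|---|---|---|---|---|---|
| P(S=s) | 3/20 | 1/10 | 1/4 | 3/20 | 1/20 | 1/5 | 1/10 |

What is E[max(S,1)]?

3

E[max(S,1)] = Σ max(s,1)·P(S=s)
 = 1·3/20 + 1·1/10 + 2·1/4 + 3·3/20 + 4·1/20 + 5·1/5 + 6·1/10
 = 3/20 + 1/10 + 1/2 + 9/20 + 1/5 + 1 + 3/5
 = 3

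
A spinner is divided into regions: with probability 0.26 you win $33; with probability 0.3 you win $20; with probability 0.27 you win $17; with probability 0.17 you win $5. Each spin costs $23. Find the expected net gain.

-2.98

E[payout] = 33·0.26 + 20·0.3 + 17·0.27 + 5·0.17
 = 8.58 + 6 + 4.59 + 0.85
 = 20.02
Net = 20.02 - 23 = -2.98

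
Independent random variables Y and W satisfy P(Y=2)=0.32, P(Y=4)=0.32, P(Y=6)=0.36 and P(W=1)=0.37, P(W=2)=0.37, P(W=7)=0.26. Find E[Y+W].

E[Y+W] = Σ_y Σ_w (y+w) · P(Y=y)P(W=w)
 = 3·0.1184 + 4·0.1184 + 9·0.0832 + 5·0.1184 + 6·0.1184 + 11·0.0832 + 7·0.1332 + 8·0.1332 + 13·0.0936
 = 0.3552 + 0.4736 + 0.7488 + 0.592 + 0.7104 + 0.9152 + 0.9324 + 1.0656 + 1.2168
 = 7.01

7.01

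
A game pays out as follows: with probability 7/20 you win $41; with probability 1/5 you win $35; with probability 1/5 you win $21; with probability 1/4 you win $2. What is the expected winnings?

E[payout] = 41·7/20 + 35·1/5 + 21·1/5 + 2·1/4
 = 287/20 + 7 + 21/5 + 1/2
 = 521/20

26.05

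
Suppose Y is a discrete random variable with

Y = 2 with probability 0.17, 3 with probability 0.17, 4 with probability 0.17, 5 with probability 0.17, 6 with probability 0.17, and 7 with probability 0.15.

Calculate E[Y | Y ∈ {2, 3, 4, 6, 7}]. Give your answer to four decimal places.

4.3373

P(Y ∈ {2, 3, 4, 6, 7}) = 0.17 + 0.17 + 0.17 + 0.17 + 0.15 = 0.83.
E[Y | Y ∈ {2, 3, 4, 6, 7}] = [2·0.17 + 3·0.17 + 4·0.17 + 6·0.17 + 7·0.15] / 0.83
 = 3.6 / 0.83
 = 360/83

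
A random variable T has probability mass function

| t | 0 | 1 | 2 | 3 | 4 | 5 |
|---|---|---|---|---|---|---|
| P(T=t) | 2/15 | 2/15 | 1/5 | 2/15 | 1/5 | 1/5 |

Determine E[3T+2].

E[3T+2] = Σ (3t+2)·P(T=t)
 = 2·2/15 + 5·2/15 + 8·1/5 + 11·2/15 + 14·1/5 + 17·1/5
 = 4/15 + 2/3 + 8/5 + 22/15 + 14/5 + 17/5
 = 51/5

10.2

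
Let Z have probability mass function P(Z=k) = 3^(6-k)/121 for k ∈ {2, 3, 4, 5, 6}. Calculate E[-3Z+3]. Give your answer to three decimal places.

E[-3Z+3] = Σ (-3z+3)·P(Z=z)
 = (-3)·81/121 + (-6)·27/121 + (-9)·9/121 + (-12)·3/121 + (-15)·1/121
 = (-243/121) + (-162/121) + (-81/121) + (-36/121) + (-15/121)
 = -537/121

-4.438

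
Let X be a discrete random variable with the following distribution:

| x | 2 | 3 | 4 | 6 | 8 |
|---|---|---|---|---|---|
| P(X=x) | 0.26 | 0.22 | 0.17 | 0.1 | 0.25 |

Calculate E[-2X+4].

-4.92

E[-2X+4] = Σ (-2x+4)·P(X=x)
 = 0·0.26 + (-2)·0.22 + (-4)·0.17 + (-8)·0.1 + (-12)·0.25
 = 0 + (-0.44) + (-0.68) + (-0.8) + (-3)
 = -4.92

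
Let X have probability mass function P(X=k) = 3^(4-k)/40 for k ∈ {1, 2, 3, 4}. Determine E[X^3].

E[X^3] = Σ x^3·P(X=x)
 = 1·27/40 + 8·9/40 + 27·3/40 + 64·1/40
 = 27/40 + 9/5 + 81/40 + 8/5
 = 61/10

6.1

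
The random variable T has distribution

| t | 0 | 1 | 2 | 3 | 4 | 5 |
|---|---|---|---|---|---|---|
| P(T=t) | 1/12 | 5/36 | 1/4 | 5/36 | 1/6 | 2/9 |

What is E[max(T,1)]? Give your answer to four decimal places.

E[max(T,1)] = Σ max(t,1)·P(T=t)
 = 1·1/12 + 1·5/36 + 2·1/4 + 3·5/36 + 4·1/6 + 5·2/9
 = 1/12 + 5/36 + 1/2 + 5/12 + 2/3 + 10/9
 = 35/12

2.9167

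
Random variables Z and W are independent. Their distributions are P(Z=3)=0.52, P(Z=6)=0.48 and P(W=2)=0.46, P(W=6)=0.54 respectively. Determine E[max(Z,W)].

5.2824

E[max(Z,W)] = Σ_z Σ_w max(z,w) · P(Z=z)P(W=w)
 = 3·0.2392 + 6·0.2808 + 6·0.2208 + 6·0.2592
 = 0.7176 + 1.6848 + 1.3248 + 1.5552
 = 5.2824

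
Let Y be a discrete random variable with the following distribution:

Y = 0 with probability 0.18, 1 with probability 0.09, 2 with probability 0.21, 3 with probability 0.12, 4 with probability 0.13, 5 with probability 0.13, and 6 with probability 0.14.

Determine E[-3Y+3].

-5.64

E[-3Y+3] = Σ (-3y+3)·P(Y=y)
 = 3·0.18 + 0·0.09 + (-3)·0.21 + (-6)·0.12 + (-9)·0.13 + (-12)·0.13 + (-15)·0.14
 = 0.54 + 0 + (-0.63) + (-0.72) + (-1.17) + (-1.56) + (-2.1)
 = -5.64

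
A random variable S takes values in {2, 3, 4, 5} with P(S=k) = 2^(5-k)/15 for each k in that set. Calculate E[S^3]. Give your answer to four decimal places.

28.3333

E[S^3] = Σ s^3·P(S=s)
 = 8·8/15 + 27·4/15 + 64·2/15 + 125·1/15
 = 64/15 + 36/5 + 128/15 + 25/3
 = 85/3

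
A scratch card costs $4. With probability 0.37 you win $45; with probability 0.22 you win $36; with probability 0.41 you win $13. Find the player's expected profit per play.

E[payout] = 45·0.37 + 36·0.22 + 13·0.41
 = 16.65 + 7.92 + 5.33
 = 29.9
Net = 29.9 - 4 = 25.9

25.9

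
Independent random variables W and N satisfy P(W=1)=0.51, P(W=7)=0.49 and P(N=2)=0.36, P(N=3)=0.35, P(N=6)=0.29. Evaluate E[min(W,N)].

E[min(W,N)] = Σ_w Σ_n min(w,n) · P(W=w)P(N=n)
 = 1·0.1836 + 1·0.1785 + 1·0.1479 + 2·0.1764 + 3·0.1715 + 6·0.1421
 = 0.1836 + 0.1785 + 0.1479 + 0.3528 + 0.5145 + 0.8526
 = 2.2299

2.2299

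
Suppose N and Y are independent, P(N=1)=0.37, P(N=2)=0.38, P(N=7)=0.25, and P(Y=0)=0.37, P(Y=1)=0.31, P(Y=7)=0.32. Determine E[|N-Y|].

E[|N-Y|] = Σ_n Σ_y |n-y| · P(N=n)P(Y=y)
 = 1·0.1369 + 0·0.1147 + 6·0.1184 + 2·0.1406 + 1·0.1178 + 5·0.1216 + 7·0.0925 + 6·0.0775 + 0·0.08
 = 0.1369 + 0 + 0.7104 + 0.2812 + 0.1178 + 0.608 + 0.6475 + 0.465 + 0
 = 2.9668

2.9668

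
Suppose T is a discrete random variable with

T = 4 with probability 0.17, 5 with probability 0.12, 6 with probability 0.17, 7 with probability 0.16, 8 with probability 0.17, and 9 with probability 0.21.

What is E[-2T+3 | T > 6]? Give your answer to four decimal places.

P(T > 6) = 0.16 + 0.17 + 0.21 = 0.54.
E[-2T+3 | T > 6] = [(-11)·0.16 + (-13)·0.17 + (-15)·0.21] / 0.54
 = -7.12 / 0.54
 = -356/27

-13.1852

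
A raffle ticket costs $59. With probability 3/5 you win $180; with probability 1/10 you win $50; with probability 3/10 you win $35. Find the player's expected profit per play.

64.5

E[payout] = 180·3/5 + 50·1/10 + 35·3/10
 = 108 + 5 + 21/2
 = 247/2
Net = 247/2 - 59 = 129/2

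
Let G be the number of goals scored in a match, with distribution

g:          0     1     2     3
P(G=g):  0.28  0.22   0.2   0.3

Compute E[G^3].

E[G^3] = Σ g^3·P(G=g)
 = 0·0.28 + 1·0.22 + 8·0.2 + 27·0.3
 = 0 + 0.22 + 1.6 + 8.1
 = 9.92

9.92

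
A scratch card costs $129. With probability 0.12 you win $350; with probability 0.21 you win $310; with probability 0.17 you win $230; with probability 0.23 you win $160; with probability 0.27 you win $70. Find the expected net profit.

E[payout] = 350·0.12 + 310·0.21 + 230·0.17 + 160·0.23 + 70·0.27
 = 42 + 65.1 + 39.1 + 36.8 + 18.9
 = 201.9
Net = 201.9 - 129 = 72.9

72.9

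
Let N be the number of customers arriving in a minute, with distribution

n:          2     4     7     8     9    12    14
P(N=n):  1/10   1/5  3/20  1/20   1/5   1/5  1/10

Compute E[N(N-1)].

70.7

E[N(N-1)] = Σ n(n-1)·P(N=n)
 = 2·1/10 + 12·1/5 + 42·3/20 + 56·1/20 + 72·1/5 + 132·1/5 + 182·1/10
 = 1/5 + 12/5 + 63/10 + 14/5 + 72/5 + 132/5 + 91/5
 = 707/10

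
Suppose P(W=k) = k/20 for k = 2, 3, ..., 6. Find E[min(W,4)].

3.65

E[min(W,4)] = Σ min(w,4)·P(W=w)
 = 2·1/10 + 3·3/20 + 4·1/5 + 4·1/4 + 4·3/10
 = 1/5 + 9/20 + 4/5 + 1 + 6/5
 = 73/20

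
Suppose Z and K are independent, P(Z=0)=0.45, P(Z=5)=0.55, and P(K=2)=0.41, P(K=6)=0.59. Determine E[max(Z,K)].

5.0365

E[max(Z,K)] = Σ_z Σ_k max(z,k) · P(Z=z)P(K=k)
 = 2·0.1845 + 6·0.2655 + 5·0.2255 + 6·0.3245
 = 0.369 + 1.593 + 1.1275 + 1.947
 = 5.0365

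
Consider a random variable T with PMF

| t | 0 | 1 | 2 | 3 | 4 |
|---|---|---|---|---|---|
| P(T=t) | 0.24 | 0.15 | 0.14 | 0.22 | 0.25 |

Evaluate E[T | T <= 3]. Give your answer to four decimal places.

1.4533

P(T <= 3) = 0.24 + 0.15 + 0.14 + 0.22 = 0.75.
E[T | T <= 3] = [0·0.24 + 1·0.15 + 2·0.14 + 3·0.22] / 0.75
 = 1.09 / 0.75
 = 109/75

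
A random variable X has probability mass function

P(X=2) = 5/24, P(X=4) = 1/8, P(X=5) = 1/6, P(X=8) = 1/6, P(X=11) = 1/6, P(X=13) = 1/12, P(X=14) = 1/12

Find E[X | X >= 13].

13.5

P(X >= 13) = 1/12 + 1/12 = 1/6.
E[X | X >= 13] = [13·1/12 + 14·1/12] / (1/6)
 = 9/4 / (1/6)
 = 27/2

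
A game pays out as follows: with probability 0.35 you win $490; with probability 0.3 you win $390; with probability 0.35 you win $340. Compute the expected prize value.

E[payout] = 490·0.35 + 390·0.3 + 340·0.35
 = 171.5 + 117 + 119
 = 407.5

407.5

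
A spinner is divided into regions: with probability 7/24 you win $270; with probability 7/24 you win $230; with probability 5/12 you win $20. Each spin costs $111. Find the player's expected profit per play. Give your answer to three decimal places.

E[payout] = 270·7/24 + 230·7/24 + 20·5/12
 = 315/4 + 805/12 + 25/3
 = 925/6
Net = 925/6 - 111 = 259/6

43.167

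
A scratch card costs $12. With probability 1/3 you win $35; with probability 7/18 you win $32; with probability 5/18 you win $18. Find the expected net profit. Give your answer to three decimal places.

E[payout] = 35·1/3 + 32·7/18 + 18·5/18
 = 35/3 + 112/9 + 5
 = 262/9
Net = 262/9 - 12 = 154/9

17.111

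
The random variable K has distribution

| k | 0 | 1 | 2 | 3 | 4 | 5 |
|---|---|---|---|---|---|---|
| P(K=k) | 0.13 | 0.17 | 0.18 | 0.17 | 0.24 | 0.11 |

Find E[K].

E[K] = Σ k·P(K=k)
 = 0·0.13 + 1·0.17 + 2·0.18 + 3·0.17 + 4·0.24 + 5·0.11
 = 0 + 0.17 + 0.36 + 0.51 + 0.96 + 0.55
 = 2.55

2.55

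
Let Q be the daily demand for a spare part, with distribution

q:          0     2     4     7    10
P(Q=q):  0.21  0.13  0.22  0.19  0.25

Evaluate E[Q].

E[Q] = Σ q·P(Q=q)
 = 0·0.21 + 2·0.13 + 4·0.22 + 7·0.19 + 10·0.25
 = 0 + 0.26 + 0.88 + 1.33 + 2.5
 = 4.97

4.97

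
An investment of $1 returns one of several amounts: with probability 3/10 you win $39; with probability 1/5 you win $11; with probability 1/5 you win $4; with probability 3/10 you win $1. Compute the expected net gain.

14

E[payout] = 39·3/10 + 11·1/5 + 4·1/5 + 1·3/10
 = 117/10 + 11/5 + 4/5 + 3/10
 = 15
Net = 15 - 1 = 14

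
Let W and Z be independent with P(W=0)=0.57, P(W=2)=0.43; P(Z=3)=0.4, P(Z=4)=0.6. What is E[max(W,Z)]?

E[max(W,Z)] = Σ_w Σ_z max(w,z) · P(W=w)P(Z=z)
 = 3·0.228 + 4·0.342 + 3·0.172 + 4·0.258
 = 0.684 + 1.368 + 0.516 + 1.032
 = 3.6

3.6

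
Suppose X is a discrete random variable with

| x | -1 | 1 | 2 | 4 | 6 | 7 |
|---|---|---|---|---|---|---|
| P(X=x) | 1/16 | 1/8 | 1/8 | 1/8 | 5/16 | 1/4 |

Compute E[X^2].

26.1875

E[X^2] = Σ x^2·P(X=x)
 = 1·1/16 + 1·1/8 + 4·1/8 + 16·1/8 + 36·5/16 + 49·1/4
 = 1/16 + 1/8 + 1/2 + 2 + 45/4 + 49/4
 = 419/16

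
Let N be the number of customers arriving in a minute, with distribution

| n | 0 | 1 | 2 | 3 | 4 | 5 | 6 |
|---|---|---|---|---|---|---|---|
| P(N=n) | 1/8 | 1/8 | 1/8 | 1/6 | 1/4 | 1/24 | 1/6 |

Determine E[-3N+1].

-8.25

E[-3N+1] = Σ (-3n+1)·P(N=n)
 = 1·1/8 + (-2)·1/8 + (-5)·1/8 + (-8)·1/6 + (-11)·1/4 + (-14)·1/24 + (-17)·1/6
 = 1/8 + (-1/4) + (-5/8) + (-4/3) + (-11/4) + (-7/12) + (-17/6)
 = -33/4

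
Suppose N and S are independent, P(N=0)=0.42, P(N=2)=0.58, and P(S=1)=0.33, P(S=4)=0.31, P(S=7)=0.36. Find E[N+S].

E[N+S] = Σ_n Σ_s (n+s) · P(N=n)P(S=s)
 = 1·0.1386 + 4·0.1302 + 7·0.1512 + 3·0.1914 + 6·0.1798 + 9·0.2088
 = 0.1386 + 0.5208 + 1.0584 + 0.5742 + 1.0788 + 1.8792
 = 5.25

5.25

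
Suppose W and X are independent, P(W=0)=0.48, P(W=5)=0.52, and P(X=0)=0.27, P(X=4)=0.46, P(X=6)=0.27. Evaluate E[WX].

8.996

E[WX] = Σ_w Σ_x wx · P(W=w)P(X=x)
 = 0·0.1296 + 0·0.2208 + 0·0.1296 + 0·0.1404 + 20·0.2392 + 30·0.1404
 = 0 + 0 + 0 + 0 + 4.784 + 4.212
 = 8.996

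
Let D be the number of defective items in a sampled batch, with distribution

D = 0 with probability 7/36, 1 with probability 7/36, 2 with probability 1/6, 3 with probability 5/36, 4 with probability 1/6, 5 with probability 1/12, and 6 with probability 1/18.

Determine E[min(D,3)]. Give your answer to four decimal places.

E[min(D,3)] = Σ min(d,3)·P(D=d)
 = 0·7/36 + 1·7/36 + 2·1/6 + 3·5/36 + 3·1/6 + 3·1/12 + 3·1/18
 = 0 + 7/36 + 1/3 + 5/12 + 1/2 + 1/4 + 1/6
 = 67/36

1.8611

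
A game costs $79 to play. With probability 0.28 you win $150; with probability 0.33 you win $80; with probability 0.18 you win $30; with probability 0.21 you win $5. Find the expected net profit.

-4.15

E[payout] = 150·0.28 + 80·0.33 + 30·0.18 + 5·0.21
 = 42 + 26.4 + 5.4 + 1.05
 = 74.85
Net = 74.85 - 79 = -4.15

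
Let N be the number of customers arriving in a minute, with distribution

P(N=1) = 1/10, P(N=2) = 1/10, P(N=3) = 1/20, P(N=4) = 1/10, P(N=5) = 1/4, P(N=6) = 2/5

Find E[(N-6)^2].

E[(N-6)^2] = Σ (n-6)^2·P(N=n)
 = 25·1/10 + 16·1/10 + 9·1/20 + 4·1/10 + 1·1/4 + 0·2/5
 = 5/2 + 8/5 + 9/20 + 2/5 + 1/4 + 0
 = 26/5

5.2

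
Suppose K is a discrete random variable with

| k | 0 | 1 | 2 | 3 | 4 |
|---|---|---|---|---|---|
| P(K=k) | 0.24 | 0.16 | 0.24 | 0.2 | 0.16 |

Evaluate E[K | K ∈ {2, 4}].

P(K ∈ {2, 4}) = 0.24 + 0.16 = 0.4.
E[K | K ∈ {2, 4}] = [2·0.24 + 4·0.16] / 0.4
 = 1.12 / 0.4
 = 14/5

2.8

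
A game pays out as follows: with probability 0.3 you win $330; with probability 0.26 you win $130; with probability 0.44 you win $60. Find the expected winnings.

159.2

E[payout] = 330·0.3 + 130·0.26 + 60·0.44
 = 99 + 33.8 + 26.4
 = 159.2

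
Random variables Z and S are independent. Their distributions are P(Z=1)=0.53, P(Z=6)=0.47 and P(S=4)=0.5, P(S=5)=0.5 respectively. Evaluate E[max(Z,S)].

E[max(Z,S)] = Σ_z Σ_s max(z,s) · P(Z=z)P(S=s)
 = 4·0.265 + 5·0.265 + 6·0.235 + 6·0.235
 = 1.06 + 1.325 + 1.41 + 1.41
 = 5.205

5.205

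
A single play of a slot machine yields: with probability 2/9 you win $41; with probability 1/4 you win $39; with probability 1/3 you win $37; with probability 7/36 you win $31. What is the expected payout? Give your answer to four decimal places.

E[payout] = 41·2/9 + 39·1/4 + 37·1/3 + 31·7/36
 = 82/9 + 39/4 + 37/3 + 217/36
 = 335/9

37.2222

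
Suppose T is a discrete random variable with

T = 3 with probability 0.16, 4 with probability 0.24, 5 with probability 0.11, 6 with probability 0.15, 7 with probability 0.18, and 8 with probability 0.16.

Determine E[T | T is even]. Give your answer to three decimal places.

P(T is even) = 0.24 + 0.15 + 0.16 = 0.55.
E[T | T is even] = [4·0.24 + 6·0.15 + 8·0.16] / 0.55
 = 3.14 / 0.55
 = 314/55

5.709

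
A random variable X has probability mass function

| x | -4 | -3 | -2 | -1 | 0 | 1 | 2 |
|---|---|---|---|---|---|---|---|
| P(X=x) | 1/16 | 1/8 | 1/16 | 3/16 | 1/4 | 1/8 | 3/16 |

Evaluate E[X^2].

3.4375

E[X^2] = Σ x^2·P(X=x)
 = 16·1/16 + 9·1/8 + 4·1/16 + 1·3/16 + 0·1/4 + 1·1/8 + 4·3/16
 = 1 + 9/8 + 1/4 + 3/16 + 0 + 1/8 + 3/4
 = 55/16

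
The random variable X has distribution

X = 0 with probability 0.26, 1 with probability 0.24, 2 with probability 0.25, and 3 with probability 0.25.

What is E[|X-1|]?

1.01

E[|X-1|] = Σ |x-1|·P(X=x)
 = 1·0.26 + 0·0.24 + 1·0.25 + 2·0.25
 = 0.26 + 0 + 0.25 + 0.5
 = 1.01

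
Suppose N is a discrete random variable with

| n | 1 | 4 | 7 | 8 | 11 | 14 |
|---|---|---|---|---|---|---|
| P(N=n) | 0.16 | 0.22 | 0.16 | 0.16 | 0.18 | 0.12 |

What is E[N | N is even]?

P(N is even) = 0.22 + 0.16 + 0.12 = 0.5.
E[N | N is even] = [4·0.22 + 8·0.16 + 14·0.12] / 0.5
 = 3.84 / 0.5
 = 192/25

7.68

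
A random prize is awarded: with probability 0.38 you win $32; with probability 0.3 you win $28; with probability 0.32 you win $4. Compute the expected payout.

21.84

E[payout] = 32·0.38 + 28·0.3 + 4·0.32
 = 12.16 + 8.4 + 1.28
 = 21.84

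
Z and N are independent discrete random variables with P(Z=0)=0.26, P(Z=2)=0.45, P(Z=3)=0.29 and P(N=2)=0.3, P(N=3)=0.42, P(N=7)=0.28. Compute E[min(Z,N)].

E[min(Z,N)] = Σ_z Σ_n min(z,n) · P(Z=z)P(N=n)
 = 0·0.078 + 0·0.1092 + 0·0.0728 + 2·0.135 + 2·0.189 + 2·0.126 + 2·0.087 + 3·0.1218 + 3·0.0812
 = 0 + 0 + 0 + 0.27 + 0.378 + 0.252 + 0.174 + 0.3654 + 0.2436
 = 1.683

1.683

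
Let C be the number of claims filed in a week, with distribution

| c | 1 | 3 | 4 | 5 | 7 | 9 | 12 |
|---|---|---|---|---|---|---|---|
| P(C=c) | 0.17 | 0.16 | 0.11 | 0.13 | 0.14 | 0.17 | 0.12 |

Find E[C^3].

E[C^3] = Σ c^3·P(C=c)
 = 1·0.17 + 27·0.16 + 64·0.11 + 125·0.13 + 343·0.14 + 729·0.17 + 1728·0.12
 = 0.17 + 4.32 + 7.04 + 16.25 + 48.02 + 123.93 + 207.36
 = 407.09

407.09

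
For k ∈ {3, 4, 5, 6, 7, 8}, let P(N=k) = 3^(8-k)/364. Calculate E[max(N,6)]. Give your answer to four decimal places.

6.0137

E[max(N,6)] = Σ max(n,6)·P(N=n)
 = 6·243/364 + 6·81/364 + 6·27/364 + 6·9/364 + 7·3/364 + 8·1/364
 = 729/182 + 243/182 + 81/182 + 27/182 + 3/52 + 2/91
 = 2189/364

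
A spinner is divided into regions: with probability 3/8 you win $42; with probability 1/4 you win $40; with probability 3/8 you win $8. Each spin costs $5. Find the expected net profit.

E[payout] = 42·3/8 + 40·1/4 + 8·3/8
 = 63/4 + 10 + 3
 = 115/4
Net = 115/4 - 5 = 95/4

23.75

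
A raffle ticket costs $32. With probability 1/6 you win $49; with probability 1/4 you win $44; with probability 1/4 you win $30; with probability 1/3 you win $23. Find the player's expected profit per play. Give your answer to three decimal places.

E[payout] = 49·1/6 + 44·1/4 + 30·1/4 + 23·1/3
 = 49/6 + 11 + 15/2 + 23/3
 = 103/3
Net = 103/3 - 32 = 7/3

2.333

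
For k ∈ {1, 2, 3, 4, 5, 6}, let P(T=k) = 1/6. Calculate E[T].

3.5

E[T] = Σ t·P(T=t)
 = 1·1/6 + 2·1/6 + 3·1/6 + 4·1/6 + 5·1/6 + 6·1/6
 = 1/6 + 1/3 + 1/2 + 2/3 + 5/6 + 1
 = 7/2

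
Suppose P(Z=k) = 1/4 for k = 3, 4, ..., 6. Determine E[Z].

E[Z] = Σ z·P(Z=z)
 = 3·1/4 + 4·1/4 + 5·1/4 + 6·1/4
 = 3/4 + 1 + 5/4 + 3/2
 = 9/2

4.5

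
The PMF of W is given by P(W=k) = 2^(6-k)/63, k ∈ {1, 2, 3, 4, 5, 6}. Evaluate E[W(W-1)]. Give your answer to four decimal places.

E[W(W-1)] = Σ w(w-1)·P(W=w)
 = 0·32/63 + 2·16/63 + 6·8/63 + 12·4/63 + 20·2/63 + 30·1/63
 = 0 + 32/63 + 16/21 + 16/21 + 40/63 + 10/21
 = 22/7

3.1429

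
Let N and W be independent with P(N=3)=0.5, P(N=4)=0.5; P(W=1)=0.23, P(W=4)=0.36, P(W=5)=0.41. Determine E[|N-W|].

1.37

E[|N-W|] = Σ_n Σ_w |n-w| · P(N=n)P(W=w)
 = 2·0.115 + 1·0.18 + 2·0.205 + 3·0.115 + 0·0.18 + 1·0.205
 = 0.23 + 0.18 + 0.41 + 0.345 + 0 + 0.205
 = 1.37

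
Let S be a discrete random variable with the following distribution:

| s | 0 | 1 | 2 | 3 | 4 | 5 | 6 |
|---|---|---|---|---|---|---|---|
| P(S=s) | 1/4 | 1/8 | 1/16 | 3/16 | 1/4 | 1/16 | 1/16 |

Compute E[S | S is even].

2.4

P(S is even) = 1/4 + 1/16 + 1/4 + 1/16 = 5/8.
E[S | S is even] = [0·1/4 + 2·1/16 + 4·1/4 + 6·1/16] / (5/8)
 = 3/2 / (5/8)
 = 12/5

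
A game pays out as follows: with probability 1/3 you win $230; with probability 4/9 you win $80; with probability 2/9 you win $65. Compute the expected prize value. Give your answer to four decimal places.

E[payout] = 230·1/3 + 80·4/9 + 65·2/9
 = 230/3 + 320/9 + 130/9
 = 380/3

126.6667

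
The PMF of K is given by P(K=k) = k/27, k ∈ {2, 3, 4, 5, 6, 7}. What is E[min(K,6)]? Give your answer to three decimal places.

4.889

E[min(K,6)] = Σ min(k,6)·P(K=k)
 = 2·2/27 + 3·1/9 + 4·4/27 + 5·5/27 + 6·2/9 + 6·7/27
 = 4/27 + 1/3 + 16/27 + 25/27 + 4/3 + 14/9
 = 44/9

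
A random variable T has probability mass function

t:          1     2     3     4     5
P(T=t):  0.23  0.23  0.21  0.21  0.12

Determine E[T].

E[T] = Σ t·P(T=t)
 = 1·0.23 + 2·0.23 + 3·0.21 + 4·0.21 + 5·0.12
 = 0.23 + 0.46 + 0.63 + 0.84 + 0.6
 = 2.76

2.76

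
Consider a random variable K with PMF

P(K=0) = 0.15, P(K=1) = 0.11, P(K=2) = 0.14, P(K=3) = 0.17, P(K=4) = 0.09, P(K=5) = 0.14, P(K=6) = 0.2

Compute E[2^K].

21.01

E[2^K] = Σ 2^k·P(K=k)
 = 1·0.15 + 2·0.11 + 4·0.14 + 8·0.17 + 16·0.09 + 32·0.14 + 64·0.2
 = 0.15 + 0.22 + 0.56 + 1.36 + 1.44 + 4.48 + 12.8
 = 21.01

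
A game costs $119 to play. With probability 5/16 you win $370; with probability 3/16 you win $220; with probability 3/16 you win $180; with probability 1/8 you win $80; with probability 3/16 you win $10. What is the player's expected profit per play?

E[payout] = 370·5/16 + 220·3/16 + 180·3/16 + 80·1/8 + 10·3/16
 = 925/8 + 165/4 + 135/4 + 10 + 15/8
 = 405/2
Net = 405/2 - 119 = 167/2

83.5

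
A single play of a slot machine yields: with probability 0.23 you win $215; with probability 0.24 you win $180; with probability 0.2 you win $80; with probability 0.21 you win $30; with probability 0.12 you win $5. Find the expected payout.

115.55

E[payout] = 215·0.23 + 180·0.24 + 80·0.2 + 30·0.21 + 5·0.12
 = 49.45 + 43.2 + 16 + 6.3 + 0.6
 = 115.55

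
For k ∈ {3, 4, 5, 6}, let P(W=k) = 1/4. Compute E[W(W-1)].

E[W(W-1)] = Σ w(w-1)·P(W=w)
 = 6·1/4 + 12·1/4 + 20·1/4 + 30·1/4
 = 3/2 + 3 + 5 + 15/2
 = 17

17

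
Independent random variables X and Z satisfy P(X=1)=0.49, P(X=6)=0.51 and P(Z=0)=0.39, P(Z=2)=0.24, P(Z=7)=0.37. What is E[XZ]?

E[XZ] = Σ_x Σ_z xz · P(X=x)P(Z=z)
 = 0·0.1911 + 2·0.1176 + 7·0.1813 + 0·0.1989 + 12·0.1224 + 42·0.1887
 = 0 + 0.2352 + 1.2691 + 0 + 1.4688 + 7.9254
 = 10.8985

10.8985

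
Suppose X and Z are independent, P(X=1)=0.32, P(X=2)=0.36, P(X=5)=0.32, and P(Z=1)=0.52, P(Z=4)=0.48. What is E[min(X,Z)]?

1.6336

E[min(X,Z)] = Σ_x Σ_z min(x,z) · P(X=x)P(Z=z)
 = 1·0.1664 + 1·0.1536 + 1·0.1872 + 2·0.1728 + 1·0.1664 + 4·0.1536
 = 0.1664 + 0.1536 + 0.1872 + 0.3456 + 0.1664 + 0.6144
 = 1.6336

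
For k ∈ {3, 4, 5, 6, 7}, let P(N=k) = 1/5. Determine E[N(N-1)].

22

E[N(N-1)] = Σ n(n-1)·P(N=n)
 = 6·1/5 + 12·1/5 + 20·1/5 + 30·1/5 + 42·1/5
 = 6/5 + 12/5 + 4 + 6 + 42/5
 = 22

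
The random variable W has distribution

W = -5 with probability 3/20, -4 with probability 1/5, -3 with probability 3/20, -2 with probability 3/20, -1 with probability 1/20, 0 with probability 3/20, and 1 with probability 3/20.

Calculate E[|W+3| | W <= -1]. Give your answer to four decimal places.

1.0714

P(W <= -1) = 3/20 + 1/5 + 3/20 + 3/20 + 1/20 = 7/10.
E[|W+3| | W <= -1] = [2·3/20 + 1·1/5 + 0·3/20 + 1·3/20 + 2·1/20] / (7/10)
 = 3/4 / (7/10)
 = 15/14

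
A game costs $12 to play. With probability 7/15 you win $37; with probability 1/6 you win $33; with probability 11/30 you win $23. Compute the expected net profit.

E[payout] = 37·7/15 + 33·1/6 + 23·11/30
 = 259/15 + 11/2 + 253/30
 = 156/5
Net = 156/5 - 12 = 96/5

19.2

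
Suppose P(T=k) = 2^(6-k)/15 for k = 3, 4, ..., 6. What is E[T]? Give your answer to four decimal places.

E[T] = Σ t·P(T=t)
 = 3·8/15 + 4·4/15 + 5·2/15 + 6·1/15
 = 8/5 + 16/15 + 2/3 + 2/5
 = 56/15

3.7333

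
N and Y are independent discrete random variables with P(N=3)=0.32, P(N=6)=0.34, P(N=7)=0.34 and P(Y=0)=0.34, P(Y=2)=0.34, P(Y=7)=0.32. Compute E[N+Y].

E[N+Y] = Σ_n Σ_y (n+y) · P(N=n)P(Y=y)
 = 3·0.1088 + 5·0.1088 + 10·0.1024 + 6·0.1156 + 8·0.1156 + 13·0.1088 + 7·0.1156 + 9·0.1156 + 14·0.1088
 = 0.3264 + 0.544 + 1.024 + 0.6936 + 0.9248 + 1.4144 + 0.8092 + 1.0404 + 1.5232
 = 8.3

8.3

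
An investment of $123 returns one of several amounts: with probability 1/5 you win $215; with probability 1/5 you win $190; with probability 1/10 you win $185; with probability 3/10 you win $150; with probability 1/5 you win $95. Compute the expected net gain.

40.5

E[payout] = 215·1/5 + 190·1/5 + 185·1/10 + 150·3/10 + 95·1/5
 = 43 + 38 + 37/2 + 45 + 19
 = 327/2
Net = 327/2 - 123 = 81/2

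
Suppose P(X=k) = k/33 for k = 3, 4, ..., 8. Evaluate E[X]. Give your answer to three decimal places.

E[X] = Σ x·P(X=x)
 = 3·1/11 + 4·4/33 + 5·5/33 + 6·2/11 + 7·7/33 + 8·8/33
 = 3/11 + 16/33 + 25/33 + 12/11 + 49/33 + 64/33
 = 199/33

6.030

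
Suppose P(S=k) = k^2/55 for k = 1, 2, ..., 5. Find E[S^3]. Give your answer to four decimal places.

E[S^3] = Σ s^3·P(S=s)
 = 1·1/55 + 8·4/55 + 27·9/55 + 64·16/55 + 125·5/11
 = 1/55 + 32/55 + 243/55 + 1024/55 + 625/11
 = 885/11

80.4545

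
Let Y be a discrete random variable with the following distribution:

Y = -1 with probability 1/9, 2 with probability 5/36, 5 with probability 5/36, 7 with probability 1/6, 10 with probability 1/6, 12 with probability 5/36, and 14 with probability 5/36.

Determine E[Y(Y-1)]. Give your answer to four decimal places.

E[Y(Y-1)] = Σ y(y-1)·P(Y=y)
 = 2·1/9 + 2·5/36 + 20·5/36 + 42·1/6 + 90·1/6 + 132·5/36 + 182·5/36
 = 2/9 + 5/18 + 25/9 + 7 + 15 + 55/3 + 455/18
 = 620/9

68.8889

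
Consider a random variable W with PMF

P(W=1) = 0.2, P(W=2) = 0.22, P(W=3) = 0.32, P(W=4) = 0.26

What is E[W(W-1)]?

E[W(W-1)] = Σ w(w-1)·P(W=w)
 = 0·0.2 + 2·0.22 + 6·0.32 + 12·0.26
 = 0 + 0.44 + 1.92 + 3.12
 = 5.48

5.48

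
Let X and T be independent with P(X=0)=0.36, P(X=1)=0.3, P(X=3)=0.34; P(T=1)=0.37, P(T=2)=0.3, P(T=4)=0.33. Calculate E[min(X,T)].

E[min(X,T)] = Σ_x Σ_t min(x,t) · P(X=x)P(T=t)
 = 0·0.1332 + 0·0.108 + 0·0.1188 + 1·0.111 + 1·0.09 + 1·0.099 + 1·0.1258 + 2·0.102 + 3·0.1122
 = 0 + 0 + 0 + 0.111 + 0.09 + 0.099 + 0.1258 + 0.204 + 0.3366
 = 0.9664

0.9664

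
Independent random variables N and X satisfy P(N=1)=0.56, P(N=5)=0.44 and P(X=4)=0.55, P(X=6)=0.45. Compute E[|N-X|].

E[|N-X|] = Σ_n Σ_x |n-x| · P(N=n)P(X=x)
 = 3·0.308 + 5·0.252 + 1·0.242 + 1·0.198
 = 0.924 + 1.26 + 0.242 + 0.198
 = 2.624

2.624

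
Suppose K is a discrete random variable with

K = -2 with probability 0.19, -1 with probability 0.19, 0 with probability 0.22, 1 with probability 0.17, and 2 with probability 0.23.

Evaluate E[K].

0.06

E[K] = Σ k·P(K=k)
 = (-2)·0.19 + (-1)·0.19 + 0·0.22 + 1·0.17 + 2·0.23
 = (-0.38) + (-0.19) + 0 + 0.17 + 0.46
 = 0.06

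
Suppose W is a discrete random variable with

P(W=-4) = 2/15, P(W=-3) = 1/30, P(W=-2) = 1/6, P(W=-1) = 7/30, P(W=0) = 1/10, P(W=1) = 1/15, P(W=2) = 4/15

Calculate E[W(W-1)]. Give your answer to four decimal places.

E[W(W-1)] = Σ w(w-1)·P(W=w)
 = 20·2/15 + 12·1/30 + 6·1/6 + 2·7/30 + 0·1/10 + 0·1/15 + 2·4/15
 = 8/3 + 2/5 + 1 + 7/15 + 0 + 0 + 8/15
 = 76/15

5.0667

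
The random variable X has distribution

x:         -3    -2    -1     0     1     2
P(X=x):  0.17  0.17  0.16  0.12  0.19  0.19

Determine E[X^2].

3.32

E[X^2] = Σ x^2·P(X=x)
 = 9·0.17 + 4·0.17 + 1·0.16 + 0·0.12 + 1·0.19 + 4·0.19
 = 1.53 + 0.68 + 0.16 + 0 + 0.19 + 0.76
 = 3.32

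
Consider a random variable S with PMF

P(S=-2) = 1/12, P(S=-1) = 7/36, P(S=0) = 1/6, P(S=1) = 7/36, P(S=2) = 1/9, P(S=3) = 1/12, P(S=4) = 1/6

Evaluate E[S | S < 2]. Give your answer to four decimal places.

P(S < 2) = 1/12 + 7/36 + 1/6 + 7/36 = 23/36.
E[S | S < 2] = [(-2)·1/12 + (-1)·7/36 + 0·1/6 + 1·7/36] / (23/36)
 = -1/6 / (23/36)
 = -6/23

-0.2609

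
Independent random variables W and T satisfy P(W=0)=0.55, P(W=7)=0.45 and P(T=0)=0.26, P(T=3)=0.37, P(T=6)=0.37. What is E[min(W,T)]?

E[min(W,T)] = Σ_w Σ_t min(w,t) · P(W=w)P(T=t)
 = 0·0.143 + 0·0.2035 + 0·0.2035 + 0·0.117 + 3·0.1665 + 6·0.1665
 = 0 + 0 + 0 + 0 + 0.4995 + 0.999
 = 1.4985

1.4985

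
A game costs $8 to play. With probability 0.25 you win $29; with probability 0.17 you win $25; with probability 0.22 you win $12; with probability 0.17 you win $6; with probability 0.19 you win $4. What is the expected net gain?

E[payout] = 29·0.25 + 25·0.17 + 12·0.22 + 6·0.17 + 4·0.19
 = 7.25 + 4.25 + 2.64 + 1.02 + 0.76
 = 15.92
Net = 15.92 - 8 = 7.92

7.92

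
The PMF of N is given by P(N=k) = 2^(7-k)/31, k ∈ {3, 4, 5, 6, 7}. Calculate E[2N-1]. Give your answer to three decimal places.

E[2N-1] = Σ (2n-1)·P(N=n)
 = 5·16/31 + 7·8/31 + 9·4/31 + 11·2/31 + 13·1/31
 = 80/31 + 56/31 + 36/31 + 22/31 + 13/31
 = 207/31

6.677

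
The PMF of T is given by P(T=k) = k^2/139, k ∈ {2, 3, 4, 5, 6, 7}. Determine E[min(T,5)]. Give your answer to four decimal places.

4.6691

E[min(T,5)] = Σ min(t,5)·P(T=t)
 = 2·4/139 + 3·9/139 + 4·16/139 + 5·25/139 + 5·36/139 + 5·49/139
 = 8/139 + 27/139 + 64/139 + 125/139 + 180/139 + 245/139
 = 649/139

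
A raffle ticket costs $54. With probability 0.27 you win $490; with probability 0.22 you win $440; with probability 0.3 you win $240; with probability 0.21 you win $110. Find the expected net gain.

E[payout] = 490·0.27 + 440·0.22 + 240·0.3 + 110·0.21
 = 132.3 + 96.8 + 72 + 23.1
 = 324.2
Net = 324.2 - 54 = 270.2

270.2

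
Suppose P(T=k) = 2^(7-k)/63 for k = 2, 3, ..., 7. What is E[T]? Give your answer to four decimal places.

2.9048

E[T] = Σ t·P(T=t)
 = 2·32/63 + 3·16/63 + 4·8/63 + 5·4/63 + 6·2/63 + 7·1/63
 = 64/63 + 16/21 + 32/63 + 20/63 + 4/21 + 1/9
 = 61/21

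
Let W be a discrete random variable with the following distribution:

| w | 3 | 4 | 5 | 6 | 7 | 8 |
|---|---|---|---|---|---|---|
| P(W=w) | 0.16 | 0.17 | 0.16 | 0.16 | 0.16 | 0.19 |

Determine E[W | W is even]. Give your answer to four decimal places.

6.0769

P(W is even) = 0.17 + 0.16 + 0.19 = 0.52.
E[W | W is even] = [4·0.17 + 6·0.16 + 8·0.19] / 0.52
 = 3.16 / 0.52
 = 79/13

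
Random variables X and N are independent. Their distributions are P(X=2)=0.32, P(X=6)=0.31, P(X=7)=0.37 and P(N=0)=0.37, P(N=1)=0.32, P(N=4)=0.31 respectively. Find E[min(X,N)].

1.3616

E[min(X,N)] = Σ_x Σ_n min(x,n) · P(X=x)P(N=n)
 = 0·0.1184 + 1·0.1024 + 2·0.0992 + 0·0.1147 + 1·0.0992 + 4·0.0961 + 0·0.1369 + 1·0.1184 + 4·0.1147
 = 0 + 0.1024 + 0.1984 + 0 + 0.0992 + 0.3844 + 0 + 0.1184 + 0.4588
 = 1.3616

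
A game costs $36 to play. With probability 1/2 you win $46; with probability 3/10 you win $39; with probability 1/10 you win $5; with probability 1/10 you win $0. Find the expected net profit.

-0.8

E[payout] = 46·1/2 + 39·3/10 + 5·1/10 + 0·1/10
 = 23 + 117/10 + 1/2 + 0
 = 176/5
Net = 176/5 - 36 = -4/5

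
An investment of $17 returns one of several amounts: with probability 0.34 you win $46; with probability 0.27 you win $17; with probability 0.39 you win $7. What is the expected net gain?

5.96

E[payout] = 46·0.34 + 17·0.27 + 7·0.39
 = 15.64 + 4.59 + 2.73
 = 22.96
Net = 22.96 - 17 = 5.96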